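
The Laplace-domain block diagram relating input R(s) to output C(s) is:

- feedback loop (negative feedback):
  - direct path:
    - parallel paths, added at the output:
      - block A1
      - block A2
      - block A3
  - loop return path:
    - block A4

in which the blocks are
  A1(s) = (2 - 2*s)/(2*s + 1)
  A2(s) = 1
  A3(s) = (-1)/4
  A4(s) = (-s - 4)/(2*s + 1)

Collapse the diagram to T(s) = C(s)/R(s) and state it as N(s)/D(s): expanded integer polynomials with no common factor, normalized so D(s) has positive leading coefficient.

First reduce the diagram to T(s).

Step 1: combine A1, A2, A3 in parallel = (11 - 2*s)/(8*s + 4)
Step 2: feedback reduction of (A1+A2+A3), A4: this yields T(s), and no further normalization is needed

Answer: (-4*s^2 + 20*s + 11)/(18*s^2 + 13*s - 40)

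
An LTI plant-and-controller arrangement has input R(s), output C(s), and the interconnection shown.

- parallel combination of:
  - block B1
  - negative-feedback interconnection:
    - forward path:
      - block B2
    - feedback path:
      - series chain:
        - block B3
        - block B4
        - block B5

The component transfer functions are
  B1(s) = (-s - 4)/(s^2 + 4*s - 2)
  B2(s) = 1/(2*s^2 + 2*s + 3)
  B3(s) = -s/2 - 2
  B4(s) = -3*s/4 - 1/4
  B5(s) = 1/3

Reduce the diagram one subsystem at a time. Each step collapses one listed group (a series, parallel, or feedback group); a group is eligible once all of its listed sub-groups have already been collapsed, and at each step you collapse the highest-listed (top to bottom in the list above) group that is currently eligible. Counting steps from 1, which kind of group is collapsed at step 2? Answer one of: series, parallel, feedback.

The answer is feedback.

Reasoning:
Step 1. combine B3, B4, B5 in series
Step 2. feedback reduction of B2, (B3*B4*B5)
Step 3. add B1, [B2/(1+B2*(B3*B4*B5))] (parallel)
So the answer for step 2 is feedback.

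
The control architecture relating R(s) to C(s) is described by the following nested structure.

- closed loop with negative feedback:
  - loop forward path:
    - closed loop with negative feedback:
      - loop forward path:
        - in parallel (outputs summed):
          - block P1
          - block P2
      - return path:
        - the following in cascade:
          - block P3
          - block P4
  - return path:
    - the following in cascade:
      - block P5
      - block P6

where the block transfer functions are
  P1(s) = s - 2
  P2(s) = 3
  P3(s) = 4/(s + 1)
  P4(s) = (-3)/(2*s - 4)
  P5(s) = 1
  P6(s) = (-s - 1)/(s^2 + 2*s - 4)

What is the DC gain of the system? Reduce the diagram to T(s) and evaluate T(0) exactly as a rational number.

[1] sum the parallel branches P1, P2 gives s + 1
[2] reduce the series chain P3, P4 gives (-6)/(s^2 - s - 2)
[3] feedback reduction of (P1+P2), (P3*P4) gives (s^2 - s - 2)/(s - 8)
[4] series reduction of P5, P6 gives (-s - 1)/(s^2 + 2*s - 4)
[5] feedback reduction of [(P1+P2)/(1+(P1+P2)*(P3*P4))], (P5*P6) gives (-s^4 - s^3 + 8*s^2 - 8)/(6*s^2 + 17*s - 34)
Step 5 gives the overall T(s). Then T(0) = -8/(-34) = 4/17.

Final answer: 4/17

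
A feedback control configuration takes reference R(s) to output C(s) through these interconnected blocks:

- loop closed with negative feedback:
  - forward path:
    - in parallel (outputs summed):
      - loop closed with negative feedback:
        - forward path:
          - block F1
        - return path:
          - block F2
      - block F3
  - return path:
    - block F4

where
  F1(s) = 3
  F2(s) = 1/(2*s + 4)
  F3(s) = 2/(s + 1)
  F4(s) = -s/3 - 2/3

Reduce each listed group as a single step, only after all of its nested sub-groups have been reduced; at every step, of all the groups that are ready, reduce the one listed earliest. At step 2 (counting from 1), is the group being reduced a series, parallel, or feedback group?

Step 1 - apply the feedback formula to F1, F2
Step 2 - parallel reduction of [F1/(1+F1*F2)], F3
Step 3 - feedback reduction of ([F1/(1+F1*F2)]+F3), F4
The group at step 2 is a parallel group.

Therefore the answer is parallel.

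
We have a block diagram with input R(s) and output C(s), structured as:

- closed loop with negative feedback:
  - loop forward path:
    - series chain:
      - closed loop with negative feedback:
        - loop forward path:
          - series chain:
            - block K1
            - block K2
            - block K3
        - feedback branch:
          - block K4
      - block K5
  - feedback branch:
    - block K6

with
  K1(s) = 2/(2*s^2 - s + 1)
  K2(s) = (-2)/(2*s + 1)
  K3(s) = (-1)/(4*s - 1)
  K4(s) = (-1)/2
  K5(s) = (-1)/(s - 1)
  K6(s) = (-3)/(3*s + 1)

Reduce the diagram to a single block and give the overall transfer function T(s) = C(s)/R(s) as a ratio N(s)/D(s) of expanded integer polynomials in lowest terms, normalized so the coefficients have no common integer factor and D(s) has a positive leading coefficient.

First reduce the diagram to T(s).

(1) combine K1, K2, K3 in series -> 4/(16*s^4 - 4*s^3 + 4*s^2 + 3*s - 1)
(2) apply the feedback formula to (K1*K2*K3), K4 -> 4/(16*s^4 - 4*s^3 + 4*s^2 + 3*s - 3)
(3) multiply [(K1*K2*K3)/(1+(K1*K2*K3)*K4)], K5 (series) -> (-4)/(16*s^5 - 20*s^4 + 8*s^3 - s^2 - 6*s + 3)
(4) reduce the feedback loop with forward ([(K1*K2*K3)/(1+(K1*K2*K3)*K4)]*K5) and return K6, giving the overall T(s)

Answer: (-12*s - 4)/(48*s^6 - 44*s^5 + 4*s^4 + 5*s^3 - 19*s^2 + 3*s + 15)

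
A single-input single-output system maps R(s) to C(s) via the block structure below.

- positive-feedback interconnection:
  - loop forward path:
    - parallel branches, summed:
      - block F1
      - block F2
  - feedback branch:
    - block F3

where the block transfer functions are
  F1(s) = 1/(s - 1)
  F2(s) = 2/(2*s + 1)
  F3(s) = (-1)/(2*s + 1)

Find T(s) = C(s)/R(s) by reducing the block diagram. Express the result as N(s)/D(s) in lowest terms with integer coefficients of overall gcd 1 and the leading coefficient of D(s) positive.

The answer is (8*s^2 + 2*s - 1)/(4*s^3 + s - 2).

Reasoning:
[1] reduce the parallel group F1, F2: (4*s - 1)/(2*s^2 - s - 1)
[2] close the feedback loop around (F1+F2), F3: this yields T(s), and no further normalization is needed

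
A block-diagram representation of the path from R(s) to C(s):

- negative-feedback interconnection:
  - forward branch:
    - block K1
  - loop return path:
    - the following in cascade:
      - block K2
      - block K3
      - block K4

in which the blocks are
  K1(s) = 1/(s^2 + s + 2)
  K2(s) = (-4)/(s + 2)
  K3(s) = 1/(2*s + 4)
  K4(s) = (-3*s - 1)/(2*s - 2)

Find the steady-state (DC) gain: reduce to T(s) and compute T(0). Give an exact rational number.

1. series reduction of K2, K3, K4; result (3*s + 1)/(s^3 + 3*s^2 - 4)
2. collapse the loop (K1 forward, (K2*K3*K4) return); result (s^3 + 3*s^2 - 4)/(s^5 + 4*s^4 + 5*s^3 + 2*s^2 - s - 7)
Evaluating the step-2 result (the overall T(s)) at s = 0 gives T(0) = -4/(-7) = 4/7.

Answer: 4/7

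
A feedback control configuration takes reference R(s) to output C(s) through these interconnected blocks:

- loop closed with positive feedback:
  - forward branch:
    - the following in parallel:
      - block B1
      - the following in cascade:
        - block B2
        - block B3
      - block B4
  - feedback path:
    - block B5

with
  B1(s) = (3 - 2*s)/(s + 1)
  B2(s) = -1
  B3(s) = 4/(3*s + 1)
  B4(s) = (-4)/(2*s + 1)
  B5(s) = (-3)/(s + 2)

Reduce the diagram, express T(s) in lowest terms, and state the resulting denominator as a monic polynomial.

Reducing step by step:

Step 1: cascade B2, B3, giving (-4)/(3*s + 1)
Step 2: reduce the parallel group B1, (B2*B3), B4, giving (-12*s^3 - 12*s^2 - 15*s - 5)/(6*s^3 + 11*s^2 + 6*s + 1)
Step 3: close the feedback loop around (B1+(B2*B3)+B4), B5, giving (-12*s^4 - 36*s^3 - 39*s^2 - 35*s - 10)/(6*s^4 - 13*s^3 - 8*s^2 - 32*s - 13)
Step 3 gives the fully reduced T(s), with no common factor left to cancel. The denominator's leading coefficient is 6, so divide each of its coefficients by 6 to get the monic form.

Answer: s^4 - 13*s^3/6 - 4*s^2/3 - 16*s/3 - 13/6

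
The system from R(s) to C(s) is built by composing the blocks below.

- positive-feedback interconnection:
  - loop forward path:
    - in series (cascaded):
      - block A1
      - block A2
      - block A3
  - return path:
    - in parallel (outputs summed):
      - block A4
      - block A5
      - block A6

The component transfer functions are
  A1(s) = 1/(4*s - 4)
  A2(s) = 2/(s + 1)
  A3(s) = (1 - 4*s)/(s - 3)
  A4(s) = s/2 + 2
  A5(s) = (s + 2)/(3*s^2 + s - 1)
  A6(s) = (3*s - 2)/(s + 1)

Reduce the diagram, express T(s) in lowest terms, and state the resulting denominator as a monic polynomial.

First reduce the diagram to T(s).

1. reduce the series chain A1, A2, A3 -> (1 - 4*s)/(2*s^3 - 6*s^2 - 2*s + 6)
2. sum the parallel branches A4, A5, A6 -> (3*s^4 + 34*s^3 + 12*s^2 - 5*s + 4)/(6*s^3 + 8*s^2 - 2)
3. close the feedback loop around (A1*A2*A3), (A4+A5+A6) -> (-24*s^4 - 26*s^3 + 8*s^2 + 8*s - 2)/(12*s^6 - 8*s^5 + 73*s^4 + 30*s^3 + 28*s^2 + 25*s - 16)
T(s) is the step-3 result (common factors already cancelled). Leading coefficient of the denominator: 12. Divide through by 12 for the monic polynomial.

Answer: s^6 - 2*s^5/3 + 73*s^4/12 + 5*s^3/2 + 7*s^2/3 + 25*s/12 - 4/3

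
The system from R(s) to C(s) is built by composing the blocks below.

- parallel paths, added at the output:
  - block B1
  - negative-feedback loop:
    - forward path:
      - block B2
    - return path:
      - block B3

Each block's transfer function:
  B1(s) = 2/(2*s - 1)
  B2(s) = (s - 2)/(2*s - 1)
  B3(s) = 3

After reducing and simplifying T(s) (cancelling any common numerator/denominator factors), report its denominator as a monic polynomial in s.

[1] apply the feedback formula to B2, B3 -> (s - 2)/(5*s - 7)
[2] reduce the parallel group B1, [B2/(1+B2*B3)] -> (2*s^2 + 5*s - 12)/(10*s^2 - 19*s + 7)
No further cancellation is possible in the step-2 result, so that is T(s). Its denominator becomes monic after dividing by the leading coefficient 10.

Therefore the answer is s^2 - 19*s/10 + 7/10.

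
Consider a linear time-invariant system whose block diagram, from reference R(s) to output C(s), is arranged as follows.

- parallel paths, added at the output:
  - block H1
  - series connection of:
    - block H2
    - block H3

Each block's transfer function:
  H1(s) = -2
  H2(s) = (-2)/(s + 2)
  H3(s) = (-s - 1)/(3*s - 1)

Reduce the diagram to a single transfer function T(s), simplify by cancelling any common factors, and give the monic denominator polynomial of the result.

Reducing step by step:

[1] reduce the series chain H2, H3: (2*s + 2)/(3*s^2 + 5*s - 2)
[2] add H1, (H2*H3) (parallel): (-6*s^2 - 8*s + 6)/(3*s^2 + 5*s - 2)
No further cancellation is possible in the step-2 result, so that is T(s). Its denominator becomes monic after dividing by the leading coefficient 3.

Answer: s^2 + 5*s/3 - 2/3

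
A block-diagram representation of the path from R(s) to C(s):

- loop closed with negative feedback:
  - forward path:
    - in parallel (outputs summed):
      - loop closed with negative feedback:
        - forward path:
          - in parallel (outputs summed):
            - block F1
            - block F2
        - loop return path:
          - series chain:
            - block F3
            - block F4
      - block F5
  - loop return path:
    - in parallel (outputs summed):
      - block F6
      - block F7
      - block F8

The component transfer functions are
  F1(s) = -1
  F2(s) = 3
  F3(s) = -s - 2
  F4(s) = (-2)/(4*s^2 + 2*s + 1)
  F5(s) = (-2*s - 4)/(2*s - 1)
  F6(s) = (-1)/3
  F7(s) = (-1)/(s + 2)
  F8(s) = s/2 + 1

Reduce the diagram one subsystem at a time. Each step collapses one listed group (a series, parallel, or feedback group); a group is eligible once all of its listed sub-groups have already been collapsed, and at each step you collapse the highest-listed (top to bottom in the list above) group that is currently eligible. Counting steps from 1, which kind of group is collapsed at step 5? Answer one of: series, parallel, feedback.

Step 1 - add F1, F2 (parallel)
Step 2 - reduce the series chain F3, F4
Step 3 - apply the feedback formula to (F1+F2), (F3*F4)
Step 4 - combine [(F1+F2)/(1+(F1+F2)*(F3*F4))], F5 in parallel
Step 5 - sum the parallel branches F6, F7, F8
Step 6 - feedback reduction of ([(F1+F2)/(1+(F1+F2)*(F3*F4))]+F5), (F6+F7+F8)
So the answer for step 5 is parallel.

Therefore the answer is parallel.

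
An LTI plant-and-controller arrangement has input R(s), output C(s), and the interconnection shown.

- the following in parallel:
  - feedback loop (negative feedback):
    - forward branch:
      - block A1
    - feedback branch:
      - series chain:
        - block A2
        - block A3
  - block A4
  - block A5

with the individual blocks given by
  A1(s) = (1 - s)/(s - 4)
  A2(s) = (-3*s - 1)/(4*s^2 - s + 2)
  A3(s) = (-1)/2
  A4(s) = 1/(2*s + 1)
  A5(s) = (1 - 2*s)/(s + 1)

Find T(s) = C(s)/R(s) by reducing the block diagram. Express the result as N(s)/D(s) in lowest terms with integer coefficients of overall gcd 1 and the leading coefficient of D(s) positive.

The answer is (-48*s^5 + 152*s^4 - 67*s^3 + 19*s - 26)/(16*s^5 - 50*s^4 - 75*s^3 - 25*s^2 - 31*s - 15).

Reasoning:
Step 1. multiply A2, A3 (series); result (3*s + 1)/(8*s^2 - 2*s + 4)
Step 2. reduce the feedback loop with forward A1 and return (A2*A3); result (-8*s^3 + 10*s^2 - 6*s + 4)/(8*s^3 - 37*s^2 + 14*s - 15)
Step 3. sum the parallel branches [A1/(1+A1*(A2*A3))], A4, A5, which is the overall transfer function T(s) = C(s)/R(s) in lowest terms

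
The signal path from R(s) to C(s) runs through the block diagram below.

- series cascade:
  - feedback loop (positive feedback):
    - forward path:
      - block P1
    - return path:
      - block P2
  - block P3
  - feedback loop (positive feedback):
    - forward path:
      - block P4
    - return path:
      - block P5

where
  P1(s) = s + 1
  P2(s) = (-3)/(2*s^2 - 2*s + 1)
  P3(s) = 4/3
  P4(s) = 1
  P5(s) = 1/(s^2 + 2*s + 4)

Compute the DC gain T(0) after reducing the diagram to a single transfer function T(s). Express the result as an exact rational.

First reduce the diagram to T(s).

1. apply the feedback formula to P1, P2: (2*s^3 - s + 1)/(2*s^2 + s + 4)
2. close the feedback loop around P4, P5: (s^2 + 2*s + 4)/(s^2 + 2*s + 3)
3. reduce the series chain [P1/(1-P1*P2)], P3, [P4/(1-P4*P5)]: (8*s^5 + 16*s^4 + 28*s^3 - 4*s^2 - 8*s + 16)/(6*s^4 + 15*s^3 + 36*s^2 + 33*s + 36)
DC gain: substitute s = 0 into T(s) from step 3: T(0) = 16/36 = 4/9.

Answer: 4/9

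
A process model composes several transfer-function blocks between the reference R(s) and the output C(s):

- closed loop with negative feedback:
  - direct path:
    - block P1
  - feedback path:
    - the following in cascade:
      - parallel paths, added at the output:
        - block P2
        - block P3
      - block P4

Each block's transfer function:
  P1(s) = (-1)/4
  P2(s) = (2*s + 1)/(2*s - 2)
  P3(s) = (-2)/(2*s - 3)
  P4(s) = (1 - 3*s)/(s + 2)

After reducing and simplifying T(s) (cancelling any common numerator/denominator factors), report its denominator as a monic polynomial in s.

1. combine P2, P3 in parallel -> (4*s^2 - 8*s + 1)/(4*s^2 - 10*s + 6)
2. cascade (P2+P3), P4 -> (-12*s^3 + 28*s^2 - 11*s + 1)/(4*s^3 - 2*s^2 - 14*s + 12)
3. collapse the loop (P1 forward, ((P2+P3)*P4) return) -> (-4*s^3 + 2*s^2 + 14*s - 12)/(28*s^3 - 36*s^2 - 45*s + 47)
That last expression is T(s), already simplified. Scaling its denominator by 1/28 (the reciprocal of the leading coefficient) yields the monic denominator.

Final answer: s^3 - 9*s^2/7 - 45*s/28 + 47/28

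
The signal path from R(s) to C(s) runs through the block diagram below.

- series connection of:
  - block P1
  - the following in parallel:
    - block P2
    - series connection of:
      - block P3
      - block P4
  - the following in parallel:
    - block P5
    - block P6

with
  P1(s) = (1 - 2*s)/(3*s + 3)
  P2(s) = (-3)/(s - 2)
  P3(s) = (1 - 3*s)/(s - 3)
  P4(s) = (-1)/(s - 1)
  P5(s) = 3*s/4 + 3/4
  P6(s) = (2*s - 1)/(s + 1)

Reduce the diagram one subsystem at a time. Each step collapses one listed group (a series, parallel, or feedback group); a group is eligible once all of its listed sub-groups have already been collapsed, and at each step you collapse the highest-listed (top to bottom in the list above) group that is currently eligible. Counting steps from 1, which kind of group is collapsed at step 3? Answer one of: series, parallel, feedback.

The answer is parallel.

Reasoning:
Step 1. combine P3, P4 in series
Step 2. add P2, (P3*P4) (parallel)
Step 3. add P5, P6 (parallel)
Step 4. cascade P1, (P2+(P3*P4)), (P5+P6)
Step 3: parallel.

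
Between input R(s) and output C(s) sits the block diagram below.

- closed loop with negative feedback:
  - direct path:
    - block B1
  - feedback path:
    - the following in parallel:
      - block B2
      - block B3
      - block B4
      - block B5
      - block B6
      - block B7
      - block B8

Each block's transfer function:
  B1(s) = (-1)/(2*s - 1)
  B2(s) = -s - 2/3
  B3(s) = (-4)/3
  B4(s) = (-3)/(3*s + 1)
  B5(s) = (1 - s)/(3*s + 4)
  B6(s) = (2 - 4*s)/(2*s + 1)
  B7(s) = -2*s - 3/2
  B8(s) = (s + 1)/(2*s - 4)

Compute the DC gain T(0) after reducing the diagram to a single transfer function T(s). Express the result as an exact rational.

Step 1 - reduce the parallel group B2, B3, B4, B5, B6, B7, B8: (-108*s^5 - 210*s^4 + 416*s^3 + 905*s^2 + 423*s + 72)/(36*s^4 + 6*s^3 - 110*s^2 - 84*s - 16)
Step 2 - reduce the feedback loop with forward B1 and return (B2+B3+B4+B5+B6+B7+B8): (-36*s^4 - 6*s^3 + 110*s^2 + 84*s + 16)/(180*s^5 + 186*s^4 - 642*s^3 - 963*s^2 - 371*s - 56)
The step-2 result is T(s). Setting s = 0: T(0) = 16/(-56) = -2/7.

Therefore the answer is -2/7.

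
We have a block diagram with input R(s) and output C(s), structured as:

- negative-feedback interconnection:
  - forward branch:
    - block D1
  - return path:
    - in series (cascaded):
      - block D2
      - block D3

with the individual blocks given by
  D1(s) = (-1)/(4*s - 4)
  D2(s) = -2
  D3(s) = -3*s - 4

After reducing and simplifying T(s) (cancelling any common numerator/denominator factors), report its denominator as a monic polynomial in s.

Reducing step by step:

Step 1: series reduction of D2, D3: 6*s + 8
Step 2: feedback reduction of D1, (D2*D3): 1/(2*s + 12)
That last expression is T(s), already simplified. Scaling its denominator by 1/2 (the reciprocal of the leading coefficient) yields the monic denominator.

Answer: s + 6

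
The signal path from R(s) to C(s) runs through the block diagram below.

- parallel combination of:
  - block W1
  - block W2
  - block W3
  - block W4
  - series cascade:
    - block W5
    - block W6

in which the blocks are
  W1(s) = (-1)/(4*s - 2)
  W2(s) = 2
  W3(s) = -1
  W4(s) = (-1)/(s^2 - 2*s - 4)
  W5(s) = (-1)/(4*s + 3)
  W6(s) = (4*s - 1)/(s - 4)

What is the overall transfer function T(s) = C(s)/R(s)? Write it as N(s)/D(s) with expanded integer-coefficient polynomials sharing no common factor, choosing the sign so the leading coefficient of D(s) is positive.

1. reduce the series chain W5, W6 gives (1 - 4*s)/(4*s^2 - 13*s - 12)
2. add W1, W2, W3, W4, (W5*W6) (parallel) - this is the overall T(s), already in the required normalized form

Answer: (16*s^5 - 112*s^4 + 83*s^3 + 408*s^2 - 58*s - 160)/(16*s^5 - 92*s^4 + 34*s^3 + 308*s^2 + 40*s - 96)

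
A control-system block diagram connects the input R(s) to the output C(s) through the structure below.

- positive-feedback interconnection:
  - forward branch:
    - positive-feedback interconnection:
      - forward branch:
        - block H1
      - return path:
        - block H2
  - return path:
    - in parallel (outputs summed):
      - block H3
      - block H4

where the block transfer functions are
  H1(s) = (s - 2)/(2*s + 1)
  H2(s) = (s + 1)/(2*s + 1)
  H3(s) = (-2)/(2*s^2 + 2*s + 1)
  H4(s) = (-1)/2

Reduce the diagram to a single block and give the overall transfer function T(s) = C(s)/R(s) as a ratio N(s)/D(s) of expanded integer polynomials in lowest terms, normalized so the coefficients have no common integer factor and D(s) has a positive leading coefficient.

Answer: (8*s^4 - 4*s^3 - 16*s^2 - 14*s - 4)/(16*s^4 + 30*s^3 + 38*s^2 + 3*s - 4)

Working:
Step 1: close the feedback loop around H1, H2: (2*s^2 - 3*s - 2)/(3*s^2 + 5*s + 3)
Step 2: combine H3, H4 in parallel: (-2*s^2 - 2*s - 5)/(4*s^2 + 4*s + 2)
Step 3: reduce the feedback loop with forward [H1/(1-H1*H2)] and return (H3+H4); the result is T(s) itself (integer coefficients, no common factor, positive leading denominator coefficient)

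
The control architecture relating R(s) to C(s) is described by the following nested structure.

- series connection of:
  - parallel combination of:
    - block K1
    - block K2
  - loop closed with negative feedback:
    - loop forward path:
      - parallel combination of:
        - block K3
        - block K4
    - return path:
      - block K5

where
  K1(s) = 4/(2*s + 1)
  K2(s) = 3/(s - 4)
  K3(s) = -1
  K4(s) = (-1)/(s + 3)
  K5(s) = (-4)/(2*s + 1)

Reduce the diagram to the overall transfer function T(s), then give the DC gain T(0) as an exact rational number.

First reduce the diagram to T(s).

1. reduce the parallel group K1, K2 -> (10*s - 13)/(2*s^2 - 7*s - 4)
2. reduce the parallel group K3, K4 -> (-s - 4)/(s + 3)
3. reduce the feedback loop with forward (K3+K4) and return K5 -> (-2*s^2 - 9*s - 4)/(2*s^2 + 11*s + 19)
4. combine (K1+K2), [(K3+K4)/(1+(K3+K4)*K5)] in series -> (-10*s^2 - 27*s + 52)/(2*s^3 + 3*s^2 - 25*s - 76)
The step-4 result is T(s). Setting s = 0: T(0) = 52/(-76) = -13/19.

Answer: -13/19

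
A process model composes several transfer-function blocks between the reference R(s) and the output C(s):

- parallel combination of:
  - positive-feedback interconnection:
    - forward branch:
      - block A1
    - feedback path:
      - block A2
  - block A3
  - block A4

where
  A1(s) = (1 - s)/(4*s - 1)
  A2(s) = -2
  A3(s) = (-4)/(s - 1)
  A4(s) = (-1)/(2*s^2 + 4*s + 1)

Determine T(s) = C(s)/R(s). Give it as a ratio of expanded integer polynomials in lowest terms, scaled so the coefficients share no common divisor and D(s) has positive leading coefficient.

First reduce the diagram to T(s).

(1) reduce the feedback loop with forward A1 and return A2; result (1 - s)/(2*s + 1)
(2) parallel reduction of [A1/(1-A1*A2)], A3, A4 - this is the overall T(s), already in the required normalized form

Answer: (-2*s^4 - 16*s^3 - 37*s^2 - 25*s - 4)/(4*s^4 + 6*s^3 - 4*s^2 - 5*s - 1)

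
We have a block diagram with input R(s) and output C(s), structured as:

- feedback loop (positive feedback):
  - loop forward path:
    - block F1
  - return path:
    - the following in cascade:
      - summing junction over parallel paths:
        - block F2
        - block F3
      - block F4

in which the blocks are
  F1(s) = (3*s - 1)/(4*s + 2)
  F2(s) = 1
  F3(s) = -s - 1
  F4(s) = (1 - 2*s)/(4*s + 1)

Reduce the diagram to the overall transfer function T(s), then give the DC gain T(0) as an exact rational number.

Step 1. combine F2, F3 in parallel = -s
Step 2. multiply (F2+F3), F4 (series) = (2*s^2 - s)/(4*s + 1)
Step 3. close the feedback loop around F1, ((F2+F3)*F4) = (-12*s^2 + s + 1)/(6*s^3 - 21*s^2 - 11*s - 2)
Step 3 gives the overall T(s). Then T(0) = 1/(-2) = -1/2.

Final answer: -1/2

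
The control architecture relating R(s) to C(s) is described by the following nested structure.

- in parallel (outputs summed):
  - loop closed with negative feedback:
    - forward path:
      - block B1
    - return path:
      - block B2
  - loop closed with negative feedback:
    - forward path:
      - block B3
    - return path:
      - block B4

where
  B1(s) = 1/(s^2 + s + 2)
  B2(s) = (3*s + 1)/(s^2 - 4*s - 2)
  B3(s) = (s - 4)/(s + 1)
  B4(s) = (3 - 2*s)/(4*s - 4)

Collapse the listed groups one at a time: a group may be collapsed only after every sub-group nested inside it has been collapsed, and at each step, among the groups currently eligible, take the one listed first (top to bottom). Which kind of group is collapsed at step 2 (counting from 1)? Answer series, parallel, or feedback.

Reducing step by step:

Step 1 - close the feedback loop around B1, B2
Step 2 - reduce the feedback loop with forward B3 and return B4
Step 3 - parallel reduction of [B1/(1+B1*B2)], [B3/(1+B3*B4)]
At step 2 the group reduced is feedback.

Answer: feedback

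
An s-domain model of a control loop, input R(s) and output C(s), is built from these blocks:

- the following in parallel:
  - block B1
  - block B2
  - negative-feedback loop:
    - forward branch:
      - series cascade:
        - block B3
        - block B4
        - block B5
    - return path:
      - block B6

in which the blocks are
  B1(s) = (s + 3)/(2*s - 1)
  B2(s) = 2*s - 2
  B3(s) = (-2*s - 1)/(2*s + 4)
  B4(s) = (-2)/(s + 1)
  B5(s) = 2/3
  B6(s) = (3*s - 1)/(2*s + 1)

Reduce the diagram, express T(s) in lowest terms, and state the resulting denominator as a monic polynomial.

First reduce the diagram to T(s).

[1] multiply B3, B4, B5 (series), giving (4*s + 2)/(3*s^2 + 9*s + 6)
[2] collapse the loop ((B3*B4*B5) forward, B6 return), giving (4*s + 2)/(3*s^2 + 15*s + 4)
[3] sum the parallel branches B1, B2, [(B3*B4*B5)/(1+(B3*B4*B5)*B6)], giving (12*s^4 + 45*s^3 - 36*s^2 + 55*s + 18)/(6*s^3 + 27*s^2 - 7*s - 4)
Step 3 gives the fully reduced T(s), with no common factor left to cancel. The denominator's leading coefficient is 6, so divide each of its coefficients by 6 to get the monic form.

Answer: s^3 + 9*s^2/2 - 7*s/6 - 2/3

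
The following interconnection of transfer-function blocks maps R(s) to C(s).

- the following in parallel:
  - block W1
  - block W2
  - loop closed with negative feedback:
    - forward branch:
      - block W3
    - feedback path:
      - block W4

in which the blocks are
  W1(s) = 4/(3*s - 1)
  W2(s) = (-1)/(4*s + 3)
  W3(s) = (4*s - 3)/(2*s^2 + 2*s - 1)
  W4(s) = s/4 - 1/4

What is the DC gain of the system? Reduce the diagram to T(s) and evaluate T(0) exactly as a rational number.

(1) feedback reduction of W3, W4: (16*s - 12)/(12*s^2 + s - 1)
(2) reduce the parallel group W1, W2, [W3/(1+W3*W4)]: (348*s^3 + 105*s^2 - 108*s + 23)/(144*s^4 + 72*s^3 - 43*s^2 - 8*s + 3)
Evaluating the step-2 result (the overall T(s)) at s = 0 gives T(0) = 23/3.

Final answer: 23/3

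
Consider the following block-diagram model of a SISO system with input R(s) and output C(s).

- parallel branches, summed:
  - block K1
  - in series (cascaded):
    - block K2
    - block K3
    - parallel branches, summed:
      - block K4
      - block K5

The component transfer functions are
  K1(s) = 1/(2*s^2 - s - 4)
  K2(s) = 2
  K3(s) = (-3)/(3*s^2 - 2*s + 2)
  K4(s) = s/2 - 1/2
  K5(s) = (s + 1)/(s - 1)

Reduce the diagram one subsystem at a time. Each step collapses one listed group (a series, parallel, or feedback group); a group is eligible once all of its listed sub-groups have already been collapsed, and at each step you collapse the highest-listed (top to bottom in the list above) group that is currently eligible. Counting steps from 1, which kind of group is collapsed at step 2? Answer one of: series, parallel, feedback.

Answer: series

Working:
(1) parallel reduction of K4, K5
(2) reduce the series chain K2, K3, (K4+K5)
(3) parallel reduction of K1, (K2*K3*(K4+K5))
So the answer for step 2 is series.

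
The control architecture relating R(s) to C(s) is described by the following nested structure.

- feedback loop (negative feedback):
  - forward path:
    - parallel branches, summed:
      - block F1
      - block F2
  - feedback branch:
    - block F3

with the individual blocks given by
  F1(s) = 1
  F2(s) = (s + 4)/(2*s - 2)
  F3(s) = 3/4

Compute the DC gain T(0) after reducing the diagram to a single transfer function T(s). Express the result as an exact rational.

1. combine F1, F2 in parallel: (3*s + 2)/(2*s - 2)
2. collapse the loop ((F1+F2) forward, F3 return): (12*s + 8)/(17*s - 2)
Evaluating the step-2 result (the overall T(s)) at s = 0 gives T(0) = 8/(-2) = -4.

Therefore the answer is -4.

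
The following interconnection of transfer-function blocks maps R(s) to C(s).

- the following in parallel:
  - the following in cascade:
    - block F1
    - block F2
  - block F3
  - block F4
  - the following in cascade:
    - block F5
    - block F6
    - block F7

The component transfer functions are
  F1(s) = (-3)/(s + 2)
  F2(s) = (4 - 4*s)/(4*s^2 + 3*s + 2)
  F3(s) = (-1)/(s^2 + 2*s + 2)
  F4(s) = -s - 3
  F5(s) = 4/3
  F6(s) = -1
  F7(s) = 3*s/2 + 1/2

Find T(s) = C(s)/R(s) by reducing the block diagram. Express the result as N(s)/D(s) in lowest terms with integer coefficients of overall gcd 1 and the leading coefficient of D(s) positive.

First reduce the diagram to T(s).

(1) series reduction of F1, F2 -> (12*s - 12)/(4*s^3 + 11*s^2 + 8*s + 4)
(2) cascade F5, F6, F7 -> -2*s - 2/3
(3) combine (F1*F2), F3, F4, (F5*F6*F7) in parallel: this yields T(s), and no further normalization is needed

Answer: (-36*s^6 - 215*s^5 - 551*s^4 - 772*s^3 - 675*s^2 - 360*s - 172)/(12*s^5 + 57*s^4 + 114*s^3 + 126*s^2 + 72*s + 24)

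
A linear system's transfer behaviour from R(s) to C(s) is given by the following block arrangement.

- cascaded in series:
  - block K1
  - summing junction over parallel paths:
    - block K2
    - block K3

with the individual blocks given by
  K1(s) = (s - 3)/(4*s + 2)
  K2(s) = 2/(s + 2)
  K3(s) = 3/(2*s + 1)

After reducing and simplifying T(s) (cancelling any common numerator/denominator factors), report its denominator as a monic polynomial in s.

Answer: s^3 + 3*s^2 + 9*s/4 + 1/2

Working:
(1) combine K2, K3 in parallel; result (7*s + 8)/(2*s^2 + 5*s + 2)
(2) series reduction of K1, (K2+K3); result (7*s^2 - 13*s - 24)/(8*s^3 + 24*s^2 + 18*s + 4)
Step 2 gives the fully reduced T(s), with no common factor left to cancel. The denominator's leading coefficient is 8, so divide each of its coefficients by 8 to get the monic form.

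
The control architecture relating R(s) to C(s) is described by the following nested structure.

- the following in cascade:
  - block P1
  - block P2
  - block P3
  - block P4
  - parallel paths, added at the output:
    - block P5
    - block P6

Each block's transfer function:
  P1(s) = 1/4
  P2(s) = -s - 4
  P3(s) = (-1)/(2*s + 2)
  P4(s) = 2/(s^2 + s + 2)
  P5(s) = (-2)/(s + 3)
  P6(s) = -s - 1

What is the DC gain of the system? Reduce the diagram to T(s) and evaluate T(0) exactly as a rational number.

(1) add P5, P6 (parallel); result (-s^2 - 4*s - 5)/(s + 3)
(2) cascade P1, P2, P3, P4, (P5+P6); result (-s^3 - 8*s^2 - 21*s - 20)/(4*s^4 + 20*s^3 + 36*s^2 + 44*s + 24)
Step 2 gives the overall T(s). Then T(0) = -20/24 = -5/6.

Hence the answer: -5/6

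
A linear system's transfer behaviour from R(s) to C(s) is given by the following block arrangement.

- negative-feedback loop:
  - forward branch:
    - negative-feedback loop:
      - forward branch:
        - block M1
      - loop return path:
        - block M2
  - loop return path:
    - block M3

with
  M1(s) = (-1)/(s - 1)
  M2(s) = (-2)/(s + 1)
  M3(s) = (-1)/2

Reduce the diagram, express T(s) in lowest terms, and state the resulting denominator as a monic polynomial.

Answer: s^2 + s/2 + 3/2

Working:
Step 1. feedback reduction of M1, M2 gives (-s - 1)/(s^2 + 1)
Step 2. collapse the loop ([M1/(1+M1*M2)] forward, M3 return) gives (-2*s - 2)/(2*s^2 + s + 3)
T(s) is the step-2 result (common factors already cancelled). Leading coefficient of the denominator: 2. Divide through by 2 for the monic polynomial.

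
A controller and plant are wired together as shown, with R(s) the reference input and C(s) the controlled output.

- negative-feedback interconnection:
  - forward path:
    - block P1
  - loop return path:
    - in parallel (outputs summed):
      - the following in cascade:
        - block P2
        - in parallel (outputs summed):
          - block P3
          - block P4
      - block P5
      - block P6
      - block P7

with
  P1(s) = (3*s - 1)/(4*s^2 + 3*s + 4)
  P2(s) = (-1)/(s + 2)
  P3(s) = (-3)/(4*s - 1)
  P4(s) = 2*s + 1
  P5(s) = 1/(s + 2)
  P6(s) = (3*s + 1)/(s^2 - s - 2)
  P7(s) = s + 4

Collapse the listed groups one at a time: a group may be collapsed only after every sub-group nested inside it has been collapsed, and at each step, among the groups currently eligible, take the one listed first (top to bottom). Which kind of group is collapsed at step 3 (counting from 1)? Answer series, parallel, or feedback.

Answer: parallel

Working:
Step 1. combine P3, P4 in parallel
Step 2. cascade P2, (P3+P4)
Step 3. parallel reduction of (P2*(P3+P4)), P5, P6, P7
Step 4. collapse the loop (P1 forward, ((P2*(P3+P4))+P5+P6+P7) return)
Step 3: parallel.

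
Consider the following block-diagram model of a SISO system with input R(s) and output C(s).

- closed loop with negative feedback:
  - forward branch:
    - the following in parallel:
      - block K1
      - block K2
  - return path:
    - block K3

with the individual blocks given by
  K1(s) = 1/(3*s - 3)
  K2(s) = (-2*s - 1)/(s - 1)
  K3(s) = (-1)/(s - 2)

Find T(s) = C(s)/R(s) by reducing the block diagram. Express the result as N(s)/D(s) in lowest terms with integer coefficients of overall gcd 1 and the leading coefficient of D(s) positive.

First reduce the diagram to T(s).

1. combine K1, K2 in parallel -> (-6*s - 2)/(3*s - 3)
2. feedback reduction of (K1+K2), K3, which is the overall transfer function T(s) = C(s)/R(s) in lowest terms

Answer: (-6*s^2 + 10*s + 4)/(3*s^2 - 3*s + 8)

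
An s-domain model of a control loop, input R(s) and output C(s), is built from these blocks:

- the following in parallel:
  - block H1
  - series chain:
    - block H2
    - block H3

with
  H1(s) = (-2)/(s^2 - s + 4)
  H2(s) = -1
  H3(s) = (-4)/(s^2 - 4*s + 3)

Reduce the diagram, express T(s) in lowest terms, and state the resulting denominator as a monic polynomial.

Step 1. multiply H2, H3 (series): 4/(s^2 - 4*s + 3)
Step 2. add H1, (H2*H3) (parallel): (2*s^2 + 4*s + 10)/(s^4 - 5*s^3 + 11*s^2 - 19*s + 12)
That last expression is T(s), already simplified, and its denominator is already monic.

Final answer: s^4 - 5*s^3 + 11*s^2 - 19*s + 12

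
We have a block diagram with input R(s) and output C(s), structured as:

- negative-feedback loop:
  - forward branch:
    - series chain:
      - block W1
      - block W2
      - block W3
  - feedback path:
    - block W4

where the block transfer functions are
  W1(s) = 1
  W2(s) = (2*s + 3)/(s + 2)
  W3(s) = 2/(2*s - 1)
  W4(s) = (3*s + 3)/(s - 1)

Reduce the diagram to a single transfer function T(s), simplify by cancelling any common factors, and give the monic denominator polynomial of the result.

(1) reduce the series chain W1, W2, W3; result (4*s + 6)/(2*s^2 + 3*s - 2)
(2) collapse the loop ((W1*W2*W3) forward, W4 return); result (4*s^2 + 2*s - 6)/(2*s^3 + 13*s^2 + 25*s + 20)
No further cancellation is possible in the step-2 result, so that is T(s). Its denominator becomes monic after dividing by the leading coefficient 2.

Therefore the answer is s^3 + 13*s^2/2 + 25*s/2 + 10.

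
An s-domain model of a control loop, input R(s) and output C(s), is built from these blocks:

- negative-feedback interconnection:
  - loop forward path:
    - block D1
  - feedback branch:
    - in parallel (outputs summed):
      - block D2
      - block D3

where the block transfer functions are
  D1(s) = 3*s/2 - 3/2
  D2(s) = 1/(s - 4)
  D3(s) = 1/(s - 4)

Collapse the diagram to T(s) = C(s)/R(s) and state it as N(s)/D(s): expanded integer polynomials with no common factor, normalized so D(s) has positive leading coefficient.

[1] parallel reduction of D2, D3 = 2/(s - 4)
[2] close the feedback loop around D1, (D2+D3) - this is the overall T(s), already in the required normalized form

Therefore the answer is (3*s^2 - 15*s + 12)/(8*s - 14).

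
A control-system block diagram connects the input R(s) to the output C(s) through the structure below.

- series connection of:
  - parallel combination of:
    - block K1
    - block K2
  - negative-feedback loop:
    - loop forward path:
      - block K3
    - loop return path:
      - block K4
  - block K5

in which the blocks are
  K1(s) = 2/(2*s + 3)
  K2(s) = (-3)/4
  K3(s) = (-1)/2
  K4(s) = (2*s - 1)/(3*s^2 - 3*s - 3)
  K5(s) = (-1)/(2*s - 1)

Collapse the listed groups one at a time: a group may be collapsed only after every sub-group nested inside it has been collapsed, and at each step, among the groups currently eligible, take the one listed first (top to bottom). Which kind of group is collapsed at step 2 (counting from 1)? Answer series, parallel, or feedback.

Step 1 - parallel reduction of K1, K2
Step 2 - reduce the feedback loop with forward K3 and return K4
Step 3 - series reduction of (K1+K2), [K3/(1+K3*K4)], K5
Step 2 collapses a feedback group.

Answer: feedback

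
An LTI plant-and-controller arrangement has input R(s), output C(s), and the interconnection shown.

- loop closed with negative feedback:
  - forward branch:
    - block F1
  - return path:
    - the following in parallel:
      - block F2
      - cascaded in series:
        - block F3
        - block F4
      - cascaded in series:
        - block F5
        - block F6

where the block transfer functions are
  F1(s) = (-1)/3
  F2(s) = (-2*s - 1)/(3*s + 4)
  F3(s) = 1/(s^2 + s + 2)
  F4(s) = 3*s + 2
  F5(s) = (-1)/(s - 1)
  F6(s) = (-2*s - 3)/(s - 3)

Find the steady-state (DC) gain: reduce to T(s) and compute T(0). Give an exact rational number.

Step 1 - reduce the series chain F3, F4; result (3*s + 2)/(s^2 + s + 2)
Step 2 - combine F5, F6 in series; result (2*s + 3)/(s^2 - 4*s + 3)
Step 3 - parallel reduction of F2, (F3*F4), (F5*F6); result (-2*s^5 + 20*s^4 + 6*s^3 + 13*s^2 + 61*s + 42)/(3*s^5 - 5*s^4 - 9*s^3 - 11*s^2 - 2*s + 24)
Step 4 - collapse the loop (F1 forward, (F2+(F3*F4)+(F5*F6)) return); result (-3*s^5 + 5*s^4 + 9*s^3 + 11*s^2 + 2*s - 24)/(11*s^5 - 35*s^4 - 33*s^3 - 46*s^2 - 67*s + 30)
That last expression is T(s); at s = 0 only the constant terms survive, so T(0) = -24/30 = -4/5.

Hence the answer: -4/5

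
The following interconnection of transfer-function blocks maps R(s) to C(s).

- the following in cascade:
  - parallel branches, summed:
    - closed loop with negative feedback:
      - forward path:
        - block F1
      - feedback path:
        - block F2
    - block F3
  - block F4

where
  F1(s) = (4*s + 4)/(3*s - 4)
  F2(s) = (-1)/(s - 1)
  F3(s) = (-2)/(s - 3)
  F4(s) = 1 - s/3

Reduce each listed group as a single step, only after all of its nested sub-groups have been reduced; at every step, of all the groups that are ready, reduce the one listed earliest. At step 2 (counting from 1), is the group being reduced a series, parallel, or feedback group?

The answer is parallel.

Reasoning:
Step 1: feedback reduction of F1, F2
Step 2: parallel reduction of [F1/(1+F1*F2)], F3
Step 3: combine ([F1/(1+F1*F2)]+F3), F4 in series
So the answer for step 2 is parallel.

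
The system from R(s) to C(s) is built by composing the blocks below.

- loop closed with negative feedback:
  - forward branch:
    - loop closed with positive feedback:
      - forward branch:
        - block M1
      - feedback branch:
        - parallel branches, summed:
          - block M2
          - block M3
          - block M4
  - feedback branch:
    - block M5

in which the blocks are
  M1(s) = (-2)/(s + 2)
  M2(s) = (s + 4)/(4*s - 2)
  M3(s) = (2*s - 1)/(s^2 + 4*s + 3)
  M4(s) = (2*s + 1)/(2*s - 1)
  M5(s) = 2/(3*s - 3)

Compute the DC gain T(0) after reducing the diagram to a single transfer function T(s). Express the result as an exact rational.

Answer: 3/5

Working:
Step 1. combine M2, M3, M4 in parallel, giving (5*s^3 + 34*s^2 + 31*s + 20)/(4*s^3 + 14*s^2 + 4*s - 6)
Step 2. apply the feedback formula to M1, (M2+M3+M4), giving (-2*s^3 - 7*s^2 - 2*s + 3)/(s^4 + 8*s^3 + 25*s^2 + 16*s + 7)
Step 3. feedback reduction of [M1/(1-M1*(M2+M3+M4))], M5, giving (-6*s^4 - 15*s^3 + 15*s^2 + 15*s - 9)/(3*s^5 + 21*s^4 + 47*s^3 - 41*s^2 - 31*s - 15)
DC gain: substitute s = 0 into T(s) from step 3: T(0) = -9/(-15) = 3/5.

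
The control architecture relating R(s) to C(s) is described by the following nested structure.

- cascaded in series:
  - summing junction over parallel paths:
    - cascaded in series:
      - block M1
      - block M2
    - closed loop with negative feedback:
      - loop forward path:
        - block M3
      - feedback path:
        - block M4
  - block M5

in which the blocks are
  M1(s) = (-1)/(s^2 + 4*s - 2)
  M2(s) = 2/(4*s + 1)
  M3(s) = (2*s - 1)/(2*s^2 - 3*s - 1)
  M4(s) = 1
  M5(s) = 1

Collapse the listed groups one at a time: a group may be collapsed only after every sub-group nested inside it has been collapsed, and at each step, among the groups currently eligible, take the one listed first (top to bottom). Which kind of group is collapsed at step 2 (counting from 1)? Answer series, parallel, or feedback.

The answer is feedback.

Reasoning:
(1) series reduction of M1, M2
(2) reduce the feedback loop with forward M3 and return M4
(3) add (M1*M2), [M3/(1+M3*M4)] (parallel)
(4) cascade ((M1*M2)+[M3/(1+M3*M4)]), M5
Step 2: feedback.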